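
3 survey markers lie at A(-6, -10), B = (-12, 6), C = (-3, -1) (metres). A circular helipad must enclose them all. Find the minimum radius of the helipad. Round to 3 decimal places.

8.544

Side lengths²: AB² = 292, AC² = 90, BC² = 130.
Since AB² = 292 ≥ 130 + 90 = 220, the angle opposite AB is not acute, so the smallest enclosing circle has AB as diameter.
Centre = midpoint of AB = (-9, -2), r² = 292/4 = 73.
r = √73 ≈ 8.544.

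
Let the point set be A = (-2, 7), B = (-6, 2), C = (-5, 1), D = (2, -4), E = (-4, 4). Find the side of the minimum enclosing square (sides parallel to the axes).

11

The bounding box has width 8 and height 11.
An axis-aligned square enclosing the set must have side ≥ max(width, height).
So the minimum side is max(8, 11) = 11.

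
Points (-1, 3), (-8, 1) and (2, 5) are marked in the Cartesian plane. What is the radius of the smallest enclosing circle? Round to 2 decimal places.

Call the three points A, B, C in the order given.
Side lengths²: AB² = 53, AC² = 13, BC² = 116.
Since BC² = 116 ≥ 53 + 13 = 66, the angle opposite BC is not acute, so the smallest enclosing circle has BC as diameter.
Centre = midpoint of BC = (-3, 3), r² = 116/4 = 29.
r = √29 ≈ 5.39.

5.39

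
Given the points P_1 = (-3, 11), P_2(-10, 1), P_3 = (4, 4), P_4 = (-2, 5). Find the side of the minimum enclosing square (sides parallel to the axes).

14

The bounding box has width 14 and height 10.
An axis-aligned square enclosing the set must have side ≥ max(width, height).
So the minimum side is max(14, 10) = 14.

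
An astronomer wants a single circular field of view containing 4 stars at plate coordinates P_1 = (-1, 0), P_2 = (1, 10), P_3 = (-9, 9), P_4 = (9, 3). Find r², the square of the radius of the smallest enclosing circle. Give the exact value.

By Welzl's lemma the MEC is supported by two points (diametrically opposite) or three points (on a circumcircle).
The farthest pair is P_3–P_4 with squared distance 360. The circle on this segment as diameter has centre (0, 6) and r² = 360/4 = 90.
Check P_1: distance² to centre = 37 ≤ 90, so it lies inside.
All remaining points lie in this disk, and no smaller disk contains both endpoints, so this is the minimum enclosing circle.

90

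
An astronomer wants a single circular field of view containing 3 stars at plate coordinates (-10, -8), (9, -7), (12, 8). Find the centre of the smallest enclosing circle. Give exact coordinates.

(1, 0)

Call the three points A, B, C in the order given.
Side lengths²: AB² = 362, AC² = 740, BC² = 234.
Since AC² = 740 ≥ 362 + 234 = 596, the angle opposite AC is not acute, so the smallest enclosing circle has AC as diameter.
Centre = midpoint of AC = (1, 0), r² = 740/4 = 185.
Centre = (1, 0).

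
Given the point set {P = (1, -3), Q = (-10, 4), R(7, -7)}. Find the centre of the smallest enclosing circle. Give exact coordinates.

(-1.5, -1.5)

Side lengths²: PQ² = 170, PR² = 52, QR² = 410.
Since QR² = 410 ≥ 170 + 52 = 222, the angle opposite QR is not acute, so the smallest enclosing circle has QR as diameter.
Centre = midpoint of QR = (-1.5, -1.5), r² = 410/4 = 102.5.
Centre = (-1.5, -1.5).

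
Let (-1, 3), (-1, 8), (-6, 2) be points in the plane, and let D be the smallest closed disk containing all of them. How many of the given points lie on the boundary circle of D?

2

Call the three points A, B, C in the order given.
Side lengths²: AB² = 25, AC² = 26, BC² = 61.
Since BC² = 61 ≥ 26 + 25 = 51, the angle opposite BC is not acute, so the smallest enclosing circle has BC as diameter.
Centre = midpoint of BC = (-3.5, 5), r² = 61/4 = 15.25.
The points at distance exactly r from the centre are (-1, 8), (-6, 2) — 2 points.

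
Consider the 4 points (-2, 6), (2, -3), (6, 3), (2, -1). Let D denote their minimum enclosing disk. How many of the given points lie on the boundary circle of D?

By Welzl's lemma the MEC is supported by two points (diametrically opposite) or three points (on a circumcircle).
The minimum enclosing circle is determined by three boundary points: (-2, 6), (2, -3), (6, 3).
Their circumcentre is (1.05, 59/30) with r² = 92053/3600.
The farthest remaining point (2, -1) is at distance² 34933/3600 ≤ 92053/3600.
The points at distance exactly r from the centre are (-2, 6), (2, -3), (6, 3) — 3 points.

3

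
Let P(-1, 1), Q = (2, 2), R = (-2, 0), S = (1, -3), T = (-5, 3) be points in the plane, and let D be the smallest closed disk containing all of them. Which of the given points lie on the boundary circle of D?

Q, S, T

A smallest enclosing disk is always determined by at most three of the input points on its boundary.
The minimum enclosing circle is determined by three boundary points: Q, S, T.
Their circumcentre is (-11/6, 1/6) with r² = 325/18.
The farthest remaining point P is at distance² 25/18 ≤ 325/18.
The points at distance exactly r from the centre are Q, S, T — 3 points.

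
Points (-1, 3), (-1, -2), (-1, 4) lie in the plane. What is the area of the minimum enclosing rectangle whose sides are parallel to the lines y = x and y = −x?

18

In coordinates u = x + y, v = x − y the rectangle is axis-aligned; the map (x,y)→(u,v) scales areas by 2.
u-values: 2, -3, 3; range = 3 − (-3) = 6.
v-values: -4, 1, -5; range = 1 − (-5) = 6.
Area = (6 × 6) / 2 = 18.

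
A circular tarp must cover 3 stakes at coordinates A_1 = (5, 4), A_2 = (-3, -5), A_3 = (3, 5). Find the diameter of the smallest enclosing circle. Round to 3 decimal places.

Side lengths²: A_1A_2² = 145, A_1A_3² = 5, A_2A_3² = 136.
Since A_1A_2² = 145 ≥ 136 + 5 = 141, the angle opposite A_1A_2 is not acute, so the smallest enclosing circle has A_1A_2 as diameter.
Centre = midpoint of A_1A_2 = (1, -0.5), r² = 145/4 = 36.25.
Diameter = 2r = 2√(36.25) ≈ 12.042.

12.042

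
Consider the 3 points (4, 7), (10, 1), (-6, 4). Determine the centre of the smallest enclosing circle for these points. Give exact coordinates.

(2, 2.5)

Call the three points A, B, C in the order given.
Side lengths²: AB² = 72, AC² = 109, BC² = 265.
Since BC² = 265 ≥ 109 + 72 = 181, the angle opposite BC is not acute, so the smallest enclosing circle has BC as diameter.
Centre = midpoint of BC = (2, 2.5), r² = 265/4 = 66.25.
Centre = (2, 2.5).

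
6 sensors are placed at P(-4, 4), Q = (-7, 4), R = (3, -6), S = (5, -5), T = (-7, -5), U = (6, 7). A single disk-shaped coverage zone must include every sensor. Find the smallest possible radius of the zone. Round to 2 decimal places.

By Welzl's lemma the MEC is supported by two points (diametrically opposite) or three points (on a circumcircle).
The farthest pair is T–U with squared distance 313. The circle on this segment as diameter has centre (-0.5, 1) and r² = 313/4 = 78.25.
Check P: distance² to centre = 21.25 ≤ 78.25, so it lies inside.
All remaining points lie in this disk, and no smaller disk contains both endpoints, so this is the minimum enclosing circle.
r = √(78.25) ≈ 8.85.

8.85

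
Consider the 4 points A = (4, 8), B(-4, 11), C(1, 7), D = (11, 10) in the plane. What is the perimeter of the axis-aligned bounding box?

Width = max x − min x = 11 − (-4) = 15.
Height = max y − min y = 11 − 7 = 4.
Perimeter = 2(15 + 4) = 38.

38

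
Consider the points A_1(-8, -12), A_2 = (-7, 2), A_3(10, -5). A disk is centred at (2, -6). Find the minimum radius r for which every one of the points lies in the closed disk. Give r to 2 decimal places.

The required radius is the distance from (2, -6) to the farthest point.
Squared distances: 136, 145, 65.
Maximum is 145, attained at A_2.
r = √145 ≈ 12.04.

12.04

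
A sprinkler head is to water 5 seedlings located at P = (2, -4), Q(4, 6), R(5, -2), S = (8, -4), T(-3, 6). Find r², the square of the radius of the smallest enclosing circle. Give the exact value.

55.25

The farthest pair is S–T with squared distance 221. The circle on this segment as diameter has centre (2.5, 1) and r² = 221/4 = 55.25.
Check P: distance² to centre = 25.25 ≤ 55.25, so it lies inside.
All remaining points lie in this disk, and no smaller disk contains both endpoints, so this is the minimum enclosing circle.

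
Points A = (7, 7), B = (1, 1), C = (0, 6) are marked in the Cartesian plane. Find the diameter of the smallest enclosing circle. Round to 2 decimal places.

8.50

Side lengths²: AB² = 72, AC² = 50, BC² = 26.
Since AB² = 72 < 50 + 26 = 76, the triangle is acute, so the smallest enclosing circle is the circumcircle.
Circumcentre = (23/6, 25/6), r² = 325/18.
Diameter = 2r = 2√(325/18) ≈ 8.50.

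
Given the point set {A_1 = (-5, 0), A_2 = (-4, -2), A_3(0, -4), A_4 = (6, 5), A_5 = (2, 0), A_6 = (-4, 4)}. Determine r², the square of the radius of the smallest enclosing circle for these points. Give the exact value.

54385/1458

By Welzl's lemma the MEC is supported by two points (diametrically opposite) or three points (on a circumcircle).
The minimum enclosing circle is determined by three boundary points: A_1, A_2, A_4.
Their circumcentre is (47/54, 91/54) with r² = 54385/1458.
The farthest remaining point A_3 is at distance² 48229/1458 ≤ 54385/1458.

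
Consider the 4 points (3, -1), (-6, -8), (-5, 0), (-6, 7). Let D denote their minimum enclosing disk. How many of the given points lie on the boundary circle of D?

3

By Welzl's lemma the MEC is supported by two points (diametrically opposite) or three points (on a circumcircle).
The minimum enclosing circle is determined by three boundary points: (3, -1), (-6, -8), (-6, 7).
Their circumcentre is (-83/18, -0.5) with r² = 9425/162.
The farthest remaining point (-5, 0) is at distance² 65/162 ≤ 9425/162.
The points at distance exactly r from the centre are (3, -1), (-6, -8), (-6, 7) — 3 points.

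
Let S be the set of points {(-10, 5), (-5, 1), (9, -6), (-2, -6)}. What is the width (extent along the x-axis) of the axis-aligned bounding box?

max x = 9, min x = -10, so width = 19.

19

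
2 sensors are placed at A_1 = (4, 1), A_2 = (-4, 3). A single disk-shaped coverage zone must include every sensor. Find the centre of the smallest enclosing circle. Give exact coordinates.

The smallest circle enclosing two points has them as diameter endpoints.
Centre = midpoint = (0, 2); r² = |A_1A_2|²/4 = 68/4 = 17.
Centre = (0, 2).

(0, 2)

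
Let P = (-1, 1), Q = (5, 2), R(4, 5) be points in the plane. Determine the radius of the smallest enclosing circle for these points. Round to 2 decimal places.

3.24

Side lengths²: PQ² = 37, PR² = 41, QR² = 10.
Since PR² = 41 < 37 + 10 = 47, the triangle is acute, so the smallest enclosing circle is the circumcircle.
Circumcentre = (69/38, 99/38), r² = 7585/722.
r = √(7585/722) ≈ 3.24.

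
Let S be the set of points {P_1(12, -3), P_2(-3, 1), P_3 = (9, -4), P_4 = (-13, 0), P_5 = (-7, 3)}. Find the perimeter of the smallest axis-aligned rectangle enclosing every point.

64

Width = max x − min x = 12 − (-13) = 25.
Height = max y − min y = 3 − (-4) = 7.
Perimeter = 2(25 + 7) = 64.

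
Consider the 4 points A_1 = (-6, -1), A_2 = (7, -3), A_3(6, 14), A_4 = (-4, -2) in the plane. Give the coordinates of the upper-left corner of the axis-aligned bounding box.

(-6, 14)

x-range [-6, 7], y-range [-3, 14].
The upper-left corner is (-6, 14).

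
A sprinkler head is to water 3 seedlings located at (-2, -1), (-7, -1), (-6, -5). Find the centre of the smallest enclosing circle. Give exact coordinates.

Call the three points A, B, C in the order given.
Side lengths²: AB² = 25, AC² = 32, BC² = 17.
Since AC² = 32 < 25 + 17 = 42, the triangle is acute, so the smallest enclosing circle is the circumcircle.
Circumcentre = (-4.5, -2.5), r² = 8.5.
Centre = (-4.5, -2.5).

(-4.5, -2.5)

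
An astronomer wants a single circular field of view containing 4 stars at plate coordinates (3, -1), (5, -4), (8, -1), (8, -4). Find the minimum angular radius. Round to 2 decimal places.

2.92

A smallest enclosing disk is always determined by at most three of the input points on its boundary.
The farthest pair is (3, -1)–(8, -4) with squared distance 34. The circle on this segment as diameter has centre (5.5, -2.5) and r² = 34/4 = 8.5.
Check (5, -4): distance² to centre = 2.5 ≤ 8.5, so it lies inside.
All remaining points lie in this disk, and no smaller disk contains both endpoints, so this is the minimum enclosing circle.
r = √(8.5) ≈ 2.92.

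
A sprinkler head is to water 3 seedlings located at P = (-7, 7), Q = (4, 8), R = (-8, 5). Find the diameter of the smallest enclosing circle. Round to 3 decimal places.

Side lengths²: PQ² = 122, PR² = 5, QR² = 153.
Since QR² = 153 ≥ 122 + 5 = 127, the angle opposite QR is not acute, so the smallest enclosing circle has QR as diameter.
Centre = midpoint of QR = (-2, 6.5), r² = 153/4 = 38.25.
Diameter = 2r = 2√(38.25) ≈ 12.369.

12.369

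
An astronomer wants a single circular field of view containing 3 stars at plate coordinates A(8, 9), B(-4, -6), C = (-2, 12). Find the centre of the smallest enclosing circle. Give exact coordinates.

Side lengths²: AB² = 369, AC² = 109, BC² = 328.
Since AB² = 369 < 328 + 109 = 437, the triangle is acute, so the smallest enclosing circle is the circumcircle.
Circumcentre = (39/62, 161/62), r² = 183229/1922.
Centre = (39/62, 161/62).

(39/62, 161/62)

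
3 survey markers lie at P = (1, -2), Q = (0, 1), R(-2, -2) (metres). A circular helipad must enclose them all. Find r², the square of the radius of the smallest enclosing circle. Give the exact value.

65/18

Side lengths²: PQ² = 10, PR² = 9, QR² = 13.
Since QR² = 13 < 10 + 9 = 19, the triangle is acute, so the smallest enclosing circle is the circumcircle.
Circumcentre = (-0.5, -5/6), r² = 65/18.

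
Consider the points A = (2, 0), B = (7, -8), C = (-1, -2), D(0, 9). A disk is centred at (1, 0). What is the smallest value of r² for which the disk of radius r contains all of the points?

The required radius is the distance from (1, 0) to the farthest point.
Squared distances: 1, 100, 8, 82.
Maximum is 100, attained at B.

100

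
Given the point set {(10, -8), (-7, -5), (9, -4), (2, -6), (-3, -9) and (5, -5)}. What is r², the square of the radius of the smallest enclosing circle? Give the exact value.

The minimum enclosing circle of a finite set is fixed by two of the points (as a diameter) or three (as a circumcircle).
The farthest pair is (10, -8)–(-7, -5) with squared distance 298. The circle on this segment as diameter has centre (1.5, -6.5) and r² = 298/4 = 74.5.
Check (9, -4): distance² to centre = 62.5 ≤ 74.5, so it lies inside.
All remaining points lie in this disk, and no smaller disk contains both endpoints, so this is the minimum enclosing circle.

74.5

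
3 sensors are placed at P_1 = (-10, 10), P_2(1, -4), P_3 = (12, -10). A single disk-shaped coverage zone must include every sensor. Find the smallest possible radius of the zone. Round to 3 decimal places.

Side lengths²: P_1P_2² = 317, P_1P_3² = 884, P_2P_3² = 157.
Since P_1P_3² = 884 ≥ 317 + 157 = 474, the angle opposite P_1P_3 is not acute, so the smallest enclosing circle has P_1P_3 as diameter.
Centre = midpoint of P_1P_3 = (1, 0), r² = 884/4 = 221.
r = √221 ≈ 14.866.

14.866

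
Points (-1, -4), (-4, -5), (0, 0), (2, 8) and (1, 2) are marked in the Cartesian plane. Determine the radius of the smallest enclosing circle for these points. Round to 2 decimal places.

A smallest enclosing disk is always determined by at most three of the input points on its boundary.
The farthest pair is (-4, -5)–(2, 8) with squared distance 205. The circle on this segment as diameter has centre (-1, 1.5) and r² = 205/4 = 51.25.
Check (-1, -4): distance² to centre = 30.25 ≤ 51.25, so it lies inside.
All remaining points lie in this disk, and no smaller disk contains both endpoints, so this is the minimum enclosing circle.
r = √(51.25) ≈ 7.16.

7.16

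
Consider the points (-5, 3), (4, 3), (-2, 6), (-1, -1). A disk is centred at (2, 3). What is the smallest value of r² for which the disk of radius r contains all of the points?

The required radius is the distance from (2, 3) to the farthest point.
Squared distances: 49, 4, 25, 25.
Maximum is 49, attained at (-5, 3).

49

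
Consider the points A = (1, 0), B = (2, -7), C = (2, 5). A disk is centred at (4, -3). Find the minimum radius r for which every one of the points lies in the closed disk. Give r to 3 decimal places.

The required radius is the distance from (4, -3) to the farthest point.
Squared distances: 18, 20, 68.
Maximum is 68, attained at C.
r = √68 ≈ 8.246.

8.246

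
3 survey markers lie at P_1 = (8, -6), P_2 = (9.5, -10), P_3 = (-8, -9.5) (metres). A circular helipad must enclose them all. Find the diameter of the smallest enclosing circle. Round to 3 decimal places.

17.507

Side lengths²: P_1P_2² = 18.25, P_1P_3² = 268.25, P_2P_3² = 306.5.
Since P_2P_3² = 306.5 ≥ 268.25 + 18.25 = 286.5, the angle opposite P_2P_3 is not acute, so the smallest enclosing circle has P_2P_3 as diameter.
Centre = midpoint of P_2P_3 = (0.75, -9.75), r² = 306.5/4 = 76.625.
Diameter = 2r = 2√(76.625) ≈ 17.507.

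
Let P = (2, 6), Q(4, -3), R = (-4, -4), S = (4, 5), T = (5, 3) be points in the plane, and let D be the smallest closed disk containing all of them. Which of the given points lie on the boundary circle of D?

R, S

A smallest enclosing disk is always determined by at most three of the input points on its boundary.
The farthest pair is R–S with squared distance 145. The circle on this segment as diameter has centre (0, 0.5) and r² = 145/4 = 36.25.
Check P: distance² to centre = 34.25 ≤ 36.25, so it lies inside.
All remaining points lie in this disk, and no smaller disk contains both endpoints, so this is the minimum enclosing circle.
The points at distance exactly r from the centre are R, S — 2 points.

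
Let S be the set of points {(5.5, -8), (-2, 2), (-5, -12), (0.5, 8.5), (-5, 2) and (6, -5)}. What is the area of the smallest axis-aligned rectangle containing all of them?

225.5

x ranges over [-5, 6], width 11.
y ranges over [-12, 8.5], height 20.5.
Area = 11 × 20.5 = 225.5.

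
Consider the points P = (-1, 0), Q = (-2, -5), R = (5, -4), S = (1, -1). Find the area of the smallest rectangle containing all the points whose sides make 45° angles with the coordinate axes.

40

In coordinates u = x + y, v = x − y the rectangle is axis-aligned; the map (x,y)→(u,v) scales areas by 2.
u-values: -1, -7, 1, 0; range = 1 − (-7) = 8.
v-values: -1, 3, 9, 2; range = 9 − (-1) = 10.
Area = (8 × 10) / 2 = 40.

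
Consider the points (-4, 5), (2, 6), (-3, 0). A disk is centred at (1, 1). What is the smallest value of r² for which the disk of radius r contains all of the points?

41

The required radius is the distance from (1, 1) to the farthest point.
Squared distances: 41, 26, 17.
Maximum is 41, attained at (-4, 5).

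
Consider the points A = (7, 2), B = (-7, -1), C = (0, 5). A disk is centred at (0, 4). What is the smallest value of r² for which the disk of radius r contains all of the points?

74

The required radius is the distance from (0, 4) to the farthest point.
Squared distances: 53, 74, 1.
Maximum is 74, attained at B.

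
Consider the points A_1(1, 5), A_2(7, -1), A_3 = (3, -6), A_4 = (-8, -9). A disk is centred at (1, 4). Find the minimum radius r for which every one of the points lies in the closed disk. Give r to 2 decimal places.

15.81

The required radius is the distance from (1, 4) to the farthest point.
Squared distances: 1, 61, 104, 250.
Maximum is 250, attained at A_4.
r = √250 ≈ 15.81.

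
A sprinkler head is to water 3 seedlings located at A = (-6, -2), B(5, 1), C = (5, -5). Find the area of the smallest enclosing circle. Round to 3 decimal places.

109.696

Side lengths²: AB² = 130, AC² = 130, BC² = 36.
Since AC² = 130 < 130 + 36 = 166, the triangle is acute, so the smallest enclosing circle is the circumcircle.
Circumcentre = (-1/11, -2), r² = 4225/121.
Area = π·r² = π·4225/121 ≈ 109.696.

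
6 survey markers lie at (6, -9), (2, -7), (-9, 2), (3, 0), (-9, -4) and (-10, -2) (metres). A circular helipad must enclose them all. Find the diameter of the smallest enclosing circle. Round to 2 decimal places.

18.60

A smallest enclosing disk is always determined by at most three of the input points on its boundary.
The farthest pair is (6, -9)–(-9, 2) with squared distance 346. The circle on this segment as diameter has centre (-1.5, -3.5) and r² = 346/4 = 86.5.
Check (2, -7): distance² to centre = 24.5 ≤ 86.5, so it lies inside.
All remaining points lie in this disk, and no smaller disk contains both endpoints, so this is the minimum enclosing circle.
Diameter = 2r = 2√(86.5) ≈ 18.60.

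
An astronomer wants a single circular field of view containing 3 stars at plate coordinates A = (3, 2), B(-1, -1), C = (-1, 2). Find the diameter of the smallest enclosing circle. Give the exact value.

5

Side lengths²: AB² = 25, AC² = 16, BC² = 9.
Since AB² = 25 ≥ 16 + 9 = 25, the angle opposite AB is not acute, so the smallest enclosing circle has AB as diameter.
Centre = midpoint of AB = (1, 0.5), r² = 25/4 = 6.25.
Diameter = 2r = 2√(6.25) = 5.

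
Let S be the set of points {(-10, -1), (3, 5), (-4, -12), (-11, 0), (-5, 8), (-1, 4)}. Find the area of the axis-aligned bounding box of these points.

280

x ranges over [-11, 3], width 14.
y ranges over [-12, 8], height 20.
Area = 14 × 20 = 280.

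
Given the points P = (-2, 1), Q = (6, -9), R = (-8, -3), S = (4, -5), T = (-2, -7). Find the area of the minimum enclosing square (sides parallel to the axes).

196

The bounding box has width 14 and height 10.
An axis-aligned square enclosing the set must have side ≥ max(width, height).
So the minimum side is max(14, 10) = 14.
Area = 14² = 196.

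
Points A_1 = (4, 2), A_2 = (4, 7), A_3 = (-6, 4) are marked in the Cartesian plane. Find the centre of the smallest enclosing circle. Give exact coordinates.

(-0.7, 4.5)

Side lengths²: A_1A_2² = 25, A_1A_3² = 104, A_2A_3² = 109.
Since A_2A_3² = 109 < 104 + 25 = 129, the triangle is acute, so the smallest enclosing circle is the circumcircle.
Circumcentre = (-0.7, 4.5), r² = 28.34.
Centre = (-0.7, 4.5).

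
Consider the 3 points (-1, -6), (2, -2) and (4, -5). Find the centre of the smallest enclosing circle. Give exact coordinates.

Call the three points A, B, C in the order given.
Side lengths²: AB² = 25, AC² = 26, BC² = 13.
Since AC² = 26 < 25 + 13 = 38, the triangle is acute, so the smallest enclosing circle is the circumcircle.
Circumcentre = (45/34, -157/34), r² = 4225/578.
Centre = (45/34, -157/34).

(45/34, -157/34)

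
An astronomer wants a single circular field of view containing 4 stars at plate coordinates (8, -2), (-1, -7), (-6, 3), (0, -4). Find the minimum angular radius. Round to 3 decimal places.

A smallest enclosing disk is always determined by at most three of the input points on its boundary.
The minimum enclosing circle is determined by three boundary points: (8, -2), (-1, -7), (-6, 3).
Their circumcentre is (41/46, 9/46) with r² = 58565/1058.
The farthest remaining point (0, -4) is at distance² 19465/1058 ≤ 58565/1058.
r = √(58565/1058) ≈ 7.440.

7.440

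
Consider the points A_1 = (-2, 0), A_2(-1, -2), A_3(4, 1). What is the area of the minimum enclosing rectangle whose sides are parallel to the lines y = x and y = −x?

In coordinates u = x + y, v = x − y the rectangle is axis-aligned; the map (x,y)→(u,v) scales areas by 2.
u-values: -2, -3, 5; range = 5 − (-3) = 8.
v-values: -2, 1, 3; range = 3 − (-2) = 5.
Area = (8 × 5) / 2 = 20.

20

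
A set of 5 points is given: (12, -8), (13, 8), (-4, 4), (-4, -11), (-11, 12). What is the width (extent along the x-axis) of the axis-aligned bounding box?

max x = 13, min x = -11, so width = 24.

24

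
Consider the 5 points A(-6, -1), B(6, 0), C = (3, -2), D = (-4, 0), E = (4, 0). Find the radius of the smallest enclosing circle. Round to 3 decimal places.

The minimum enclosing circle of a finite set is fixed by two of the points (as a diameter) or three (as a circumcircle).
The farthest pair is A–B with squared distance 145. The circle on this segment as diameter has centre (0, -0.5) and r² = 145/4 = 36.25.
Check C: distance² to centre = 11.25 ≤ 36.25, so it lies inside.
All remaining points lie in this disk, and no smaller disk contains both endpoints, so this is the minimum enclosing circle.
r = √(36.25) ≈ 6.021.

6.021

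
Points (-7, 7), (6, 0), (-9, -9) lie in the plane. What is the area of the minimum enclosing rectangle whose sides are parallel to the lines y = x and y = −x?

240

In coordinates u = x + y, v = x − y the rectangle is axis-aligned; the map (x,y)→(u,v) scales areas by 2.
u-values: 0, 6, -18; range = 6 − (-18) = 24.
v-values: -14, 6, 0; range = 6 − (-14) = 20.
Area = (24 × 20) / 2 = 240.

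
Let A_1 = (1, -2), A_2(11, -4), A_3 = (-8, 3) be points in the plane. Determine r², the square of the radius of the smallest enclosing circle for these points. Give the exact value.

Side lengths²: A_1A_2² = 104, A_1A_3² = 106, A_2A_3² = 410.
Since A_2A_3² = 410 ≥ 106 + 104 = 210, the angle opposite A_2A_3 is not acute, so the smallest enclosing circle has A_2A_3 as diameter.
Centre = midpoint of A_2A_3 = (1.5, -0.5), r² = 410/4 = 102.5.

102.5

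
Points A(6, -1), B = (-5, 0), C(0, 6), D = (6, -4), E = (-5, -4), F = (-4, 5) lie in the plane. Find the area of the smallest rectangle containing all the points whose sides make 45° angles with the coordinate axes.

In coordinates u = x + y, v = x − y the rectangle is axis-aligned; the map (x,y)→(u,v) scales areas by 2.
u-values: 5, -5, 6, 2, -9, 1; range = 6 − (-9) = 15.
v-values: 7, -5, -6, 10, -1, -9; range = 10 − (-9) = 19.
Area = (15 × 19) / 2 = 142.5.

142.5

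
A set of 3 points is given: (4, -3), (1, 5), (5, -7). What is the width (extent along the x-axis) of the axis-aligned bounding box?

4

max x = 5, min x = 1, so width = 4.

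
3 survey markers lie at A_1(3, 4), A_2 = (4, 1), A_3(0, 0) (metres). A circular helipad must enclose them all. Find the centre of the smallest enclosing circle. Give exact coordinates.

(43/26, 49/26)

Side lengths²: A_1A_2² = 10, A_1A_3² = 25, A_2A_3² = 17.
Since A_1A_3² = 25 < 17 + 10 = 27, the triangle is acute, so the smallest enclosing circle is the circumcircle.
Circumcentre = (43/26, 49/26), r² = 2125/338.
Centre = (43/26, 49/26).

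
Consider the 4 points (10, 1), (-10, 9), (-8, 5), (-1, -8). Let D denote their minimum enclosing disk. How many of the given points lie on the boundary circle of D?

The minimum enclosing circle is determined by three boundary points: (10, 1), (-10, 9), (-1, -8).
Their circumcentre is (-54/67, 200/67) with r² = 541865/4489.
The farthest remaining point (-8, 5) is at distance² 250549/4489 ≤ 541865/4489.
The points at distance exactly r from the centre are (10, 1), (-10, 9), (-1, -8) — 3 points.

3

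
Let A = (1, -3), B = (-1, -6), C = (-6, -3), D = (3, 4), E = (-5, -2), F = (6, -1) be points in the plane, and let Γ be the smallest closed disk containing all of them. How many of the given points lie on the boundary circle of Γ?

3

A smallest enclosing disk is always determined by at most three of the input points on its boundary.
The minimum enclosing circle is determined by three boundary points: C, D, F.
Their circumcentre is (-4/33, -14/11) with r² = 40885/1089.
The farthest remaining point E is at distance² 26497/1089 ≤ 40885/1089.
The points at distance exactly r from the centre are C, D, F — 3 points.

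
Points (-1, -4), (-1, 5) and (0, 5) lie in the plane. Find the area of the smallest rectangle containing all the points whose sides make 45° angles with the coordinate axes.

In coordinates u = x + y, v = x − y the rectangle is axis-aligned; the map (x,y)→(u,v) scales areas by 2.
u-values: -5, 4, 5; range = 5 − (-5) = 10.
v-values: 3, -6, -5; range = 3 − (-6) = 9.
Area = (10 × 9) / 2 = 45.

45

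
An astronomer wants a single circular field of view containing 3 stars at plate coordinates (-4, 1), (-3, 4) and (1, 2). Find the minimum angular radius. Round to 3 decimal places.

2.575

Call the three points A, B, C in the order given.
Side lengths²: AB² = 10, AC² = 26, BC² = 20.
Since AC² = 26 < 20 + 10 = 30, the triangle is acute, so the smallest enclosing circle is the circumcircle.
Circumcentre = (-11/7, 13/7), r² = 325/49.
r = √(325/49) ≈ 2.575.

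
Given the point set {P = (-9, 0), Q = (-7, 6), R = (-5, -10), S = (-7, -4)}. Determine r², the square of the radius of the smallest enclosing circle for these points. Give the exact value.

65

The minimum enclosing circle of a finite set is fixed by two of the points (as a diameter) or three (as a circumcircle).
The farthest pair is Q–R with squared distance 260. The circle on this segment as diameter has centre (-6, -2) and r² = 260/4 = 65.
Check P: distance² to centre = 13 ≤ 65, so it lies inside.
All remaining points lie in this disk, and no smaller disk contains both endpoints, so this is the minimum enclosing circle.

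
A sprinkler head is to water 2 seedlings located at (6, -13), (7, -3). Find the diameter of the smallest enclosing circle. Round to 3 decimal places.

The smallest circle enclosing two points has them as diameter endpoints.
Centre = midpoint = (6.5, -8); r² = |(6, -13)−(7, -3)|²/4 = 101/4 = 25.25.
Diameter = 2r = 2√(25.25) ≈ 10.050.

10.050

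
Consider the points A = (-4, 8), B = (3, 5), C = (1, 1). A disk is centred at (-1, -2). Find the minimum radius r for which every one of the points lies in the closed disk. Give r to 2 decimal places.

10.44

The required radius is the distance from (-1, -2) to the farthest point.
Squared distances: 109, 65, 13.
Maximum is 109, attained at A.
r = √109 ≈ 10.44.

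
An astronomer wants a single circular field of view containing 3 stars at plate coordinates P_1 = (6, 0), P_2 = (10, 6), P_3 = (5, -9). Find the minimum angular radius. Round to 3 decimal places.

7.906

Side lengths²: P_1P_2² = 52, P_1P_3² = 82, P_2P_3² = 250.
Since P_2P_3² = 250 ≥ 82 + 52 = 134, the angle opposite P_2P_3 is not acute, so the smallest enclosing circle has P_2P_3 as diameter.
Centre = midpoint of P_2P_3 = (7.5, -1.5), r² = 250/4 = 62.5.
r = √(62.5) ≈ 7.906.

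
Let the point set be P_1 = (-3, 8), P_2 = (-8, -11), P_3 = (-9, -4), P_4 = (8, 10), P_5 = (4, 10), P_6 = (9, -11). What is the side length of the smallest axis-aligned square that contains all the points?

21

The bounding box has width 18 and height 21.
An axis-aligned square enclosing the set must have side ≥ max(width, height).
So the minimum side is max(18, 21) = 21.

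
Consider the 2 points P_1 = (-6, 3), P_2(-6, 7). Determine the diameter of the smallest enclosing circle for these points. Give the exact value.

4

The smallest circle enclosing two points has them as diameter endpoints.
Centre = midpoint = (-6, 5); r² = |P_1P_2|²/4 = 16/4 = 4.
Diameter = 2r = 2√4 = 4.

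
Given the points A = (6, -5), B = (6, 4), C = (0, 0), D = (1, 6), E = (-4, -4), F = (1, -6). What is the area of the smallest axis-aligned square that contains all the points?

144

The bounding box has width 10 and height 12.
An axis-aligned square enclosing the set must have side ≥ max(width, height).
So the minimum side is max(10, 12) = 12.
Area = 12² = 144.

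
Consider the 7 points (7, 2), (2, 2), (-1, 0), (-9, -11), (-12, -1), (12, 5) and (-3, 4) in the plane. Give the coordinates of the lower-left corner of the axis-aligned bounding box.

x-range [-12, 12], y-range [-11, 5].
The lower-left corner is (-12, -11).

(-12, -11)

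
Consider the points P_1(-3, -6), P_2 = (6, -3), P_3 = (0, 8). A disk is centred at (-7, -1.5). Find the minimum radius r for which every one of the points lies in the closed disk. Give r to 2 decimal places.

13.09

The required radius is the distance from (-7, -1.5) to the farthest point.
Squared distances: 36.25, 171.25, 139.25.
Maximum is 171.25, attained at P_2.
r = √(171.25) ≈ 13.09.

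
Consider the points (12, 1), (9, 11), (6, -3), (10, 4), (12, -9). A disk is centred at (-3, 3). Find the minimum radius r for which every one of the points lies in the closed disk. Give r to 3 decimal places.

19.209

The required radius is the distance from (-3, 3) to the farthest point.
Squared distances: 229, 208, 117, 170, 369.
Maximum is 369, attained at (12, -9).
r = √369 ≈ 19.209.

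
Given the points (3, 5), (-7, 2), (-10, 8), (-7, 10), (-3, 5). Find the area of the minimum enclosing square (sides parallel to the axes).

169

The bounding box has width 13 and height 8.
An axis-aligned square enclosing the set must have side ≥ max(width, height).
So the minimum side is max(13, 8) = 13.
Area = 13² = 169.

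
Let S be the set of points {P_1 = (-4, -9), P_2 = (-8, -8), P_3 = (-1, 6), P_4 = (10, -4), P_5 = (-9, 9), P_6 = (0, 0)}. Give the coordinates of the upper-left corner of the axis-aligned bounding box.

(-9, 9)

x-range [-9, 10], y-range [-9, 9].
The upper-left corner is (-9, 9).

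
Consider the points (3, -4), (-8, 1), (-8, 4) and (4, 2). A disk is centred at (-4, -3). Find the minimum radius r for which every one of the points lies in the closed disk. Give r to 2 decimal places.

The required radius is the distance from (-4, -3) to the farthest point.
Squared distances: 50, 32, 65, 89.
Maximum is 89, attained at (4, 2).
r = √89 ≈ 9.43.

9.43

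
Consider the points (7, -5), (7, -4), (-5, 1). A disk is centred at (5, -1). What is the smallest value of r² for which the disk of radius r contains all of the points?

104

The required radius is the distance from (5, -1) to the farthest point.
Squared distances: 20, 13, 104.
Maximum is 104, attained at (-5, 1).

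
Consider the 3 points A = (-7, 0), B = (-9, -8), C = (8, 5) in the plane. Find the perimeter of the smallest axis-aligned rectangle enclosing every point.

Width = max x − min x = 8 − (-9) = 17.
Height = max y − min y = 5 − (-8) = 13.
Perimeter = 2(17 + 13) = 60.

60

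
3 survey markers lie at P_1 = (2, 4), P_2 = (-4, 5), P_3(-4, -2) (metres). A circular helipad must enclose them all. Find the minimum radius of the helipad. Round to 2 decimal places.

4.30

Side lengths²: P_1P_2² = 37, P_1P_3² = 72, P_2P_3² = 49.
Since P_1P_3² = 72 < 49 + 37 = 86, the triangle is acute, so the smallest enclosing circle is the circumcircle.
Circumcentre = (-1.5, 1.5), r² = 18.5.
r = √(18.5) ≈ 4.30.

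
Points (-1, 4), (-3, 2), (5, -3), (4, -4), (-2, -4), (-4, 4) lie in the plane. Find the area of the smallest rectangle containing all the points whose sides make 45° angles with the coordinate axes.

72

In coordinates u = x + y, v = x − y the rectangle is axis-aligned; the map (x,y)→(u,v) scales areas by 2.
u-values: 3, -1, 2, 0, -6, 0; range = 3 − (-6) = 9.
v-values: -5, -5, 8, 8, 2, -8; range = 8 − (-8) = 16.
Area = (9 × 16) / 2 = 72.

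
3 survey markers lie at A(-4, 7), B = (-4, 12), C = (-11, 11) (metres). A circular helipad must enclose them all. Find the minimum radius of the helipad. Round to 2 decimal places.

Side lengths²: AB² = 25, AC² = 65, BC² = 50.
Since AC² = 65 < 50 + 25 = 75, the triangle is acute, so the smallest enclosing circle is the circumcircle.
Circumcentre = (-101/14, 9.5), r² = 1625/98.
r = √(1625/98) ≈ 4.07.

4.07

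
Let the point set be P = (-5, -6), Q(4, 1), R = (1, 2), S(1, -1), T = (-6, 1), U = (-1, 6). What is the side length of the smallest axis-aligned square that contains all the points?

12

The bounding box has width 10 and height 12.
An axis-aligned square enclosing the set must have side ≥ max(width, height).
So the minimum side is max(10, 12) = 12.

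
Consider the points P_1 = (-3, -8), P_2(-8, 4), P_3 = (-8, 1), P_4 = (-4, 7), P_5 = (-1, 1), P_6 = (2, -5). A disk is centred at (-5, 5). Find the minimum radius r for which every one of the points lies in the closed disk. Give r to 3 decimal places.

13.153

The required radius is the distance from (-5, 5) to the farthest point.
Squared distances: 173, 10, 25, 5, 32, 149.
Maximum is 173, attained at P_1.
r = √173 ≈ 13.153.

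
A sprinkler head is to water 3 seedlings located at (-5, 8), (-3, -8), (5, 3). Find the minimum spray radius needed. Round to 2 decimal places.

Call the three points A, B, C in the order given.
Side lengths²: AB² = 260, AC² = 125, BC² = 185.
Since AB² = 260 < 185 + 125 = 310, the triangle is acute, so the smallest enclosing circle is the circumcircle.
Circumcentre = (-8/3, 1/6), r² = 2405/36.
r = √(2405/36) ≈ 8.17.

8.17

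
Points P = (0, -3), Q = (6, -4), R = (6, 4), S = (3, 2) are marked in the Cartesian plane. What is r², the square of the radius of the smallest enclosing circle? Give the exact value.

The minimum enclosing circle is determined by three boundary points: P, Q, R.
Their circumcentre is (43/12, 0) with r² = 3145/144.
The farthest remaining point S is at distance² 625/144 ≤ 3145/144.

3145/144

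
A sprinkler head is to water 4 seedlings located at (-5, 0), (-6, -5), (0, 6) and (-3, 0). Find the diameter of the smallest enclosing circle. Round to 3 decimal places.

A smallest enclosing disk is always determined by at most three of the input points on its boundary.
The farthest pair is (-6, -5)–(0, 6) with squared distance 157. The circle on this segment as diameter has centre (-3, 0.5) and r² = 157/4 = 39.25.
Check (-5, 0): distance² to centre = 4.25 ≤ 39.25, so it lies inside.
All remaining points lie in this disk, and no smaller disk contains both endpoints, so this is the minimum enclosing circle.
Diameter = 2r = 2√(39.25) ≈ 12.530.

12.530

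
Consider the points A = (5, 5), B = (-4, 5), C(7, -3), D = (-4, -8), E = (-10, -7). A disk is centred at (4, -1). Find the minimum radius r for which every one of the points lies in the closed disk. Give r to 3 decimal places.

The required radius is the distance from (4, -1) to the farthest point.
Squared distances: 37, 100, 13, 113, 232.
Maximum is 232, attained at E.
r = √232 ≈ 15.232.

15.232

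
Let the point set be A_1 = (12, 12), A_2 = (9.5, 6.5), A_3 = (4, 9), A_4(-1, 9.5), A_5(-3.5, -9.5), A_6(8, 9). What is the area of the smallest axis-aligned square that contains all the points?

462.25

The bounding box has width 15.5 and height 21.5.
An axis-aligned square enclosing the set must have side ≥ max(width, height).
So the minimum side is max(15.5, 21.5) = 21.5.
Area = 21.5² = 462.25.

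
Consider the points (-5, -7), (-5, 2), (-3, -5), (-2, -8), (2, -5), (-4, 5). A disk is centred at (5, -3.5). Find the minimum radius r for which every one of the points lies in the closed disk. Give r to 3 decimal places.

The required radius is the distance from (5, -3.5) to the farthest point.
Squared distances: 112.25, 130.25, 66.25, 69.25, 11.25, 153.25.
Maximum is 153.25, attained at (-4, 5).
r = √(153.25) ≈ 12.379.

12.379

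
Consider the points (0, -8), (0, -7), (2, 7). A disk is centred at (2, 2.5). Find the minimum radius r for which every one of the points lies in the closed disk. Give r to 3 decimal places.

10.689

The required radius is the distance from (2, 2.5) to the farthest point.
Squared distances: 114.25, 94.25, 20.25.
Maximum is 114.25, attained at (0, -8).
r = √(114.25) ≈ 10.689.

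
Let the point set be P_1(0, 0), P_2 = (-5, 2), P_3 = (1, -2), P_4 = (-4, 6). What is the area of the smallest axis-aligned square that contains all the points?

64

The bounding box has width 6 and height 8.
An axis-aligned square enclosing the set must have side ≥ max(width, height).
So the minimum side is max(6, 8) = 8.
Area = 8² = 64.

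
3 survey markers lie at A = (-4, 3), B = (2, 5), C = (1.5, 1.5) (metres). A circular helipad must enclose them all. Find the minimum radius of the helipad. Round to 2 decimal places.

3.19

Side lengths²: AB² = 40, AC² = 32.5, BC² = 12.5.
Since AB² = 40 < 32.5 + 12.5 = 45, the triangle is acute, so the smallest enclosing circle is the circumcircle.
Circumcentre = (-0.875, 3.625), r² = 10.15625.
r = √(10.15625) ≈ 3.19.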